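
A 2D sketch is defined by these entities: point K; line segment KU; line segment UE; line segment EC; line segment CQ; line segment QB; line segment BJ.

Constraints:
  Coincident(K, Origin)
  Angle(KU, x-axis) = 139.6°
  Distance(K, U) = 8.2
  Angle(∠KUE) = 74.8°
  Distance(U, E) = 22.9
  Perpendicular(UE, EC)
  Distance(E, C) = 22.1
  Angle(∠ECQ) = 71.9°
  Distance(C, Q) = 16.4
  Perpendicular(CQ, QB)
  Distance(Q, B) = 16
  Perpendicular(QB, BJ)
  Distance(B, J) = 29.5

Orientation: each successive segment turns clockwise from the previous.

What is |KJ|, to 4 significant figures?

38.29

K is at the origin; KU runs at 139.6° with length 8.2, so U = (-6.245, 5.315). ∠KUE = 74.8° gives UE at 34.40° from the x-axis; with |UE| = 22.9, E = (12.65, 18.25). The perpendicularity gives EC at right angles to UE, so EC runs at -55.60°; with |EC| = 22.1, C = (25.14, 0.01732). ∠ECQ = 71.9° gives CQ at -163.7° from the x-axis; with |CQ| = 16.4, Q = (9.395, -4.586). CQ ⟂ QB, so QB runs at 106.3°; with |QB| = 16.0, B = (4.905, 10.77). The perpendicularity gives BJ at right angles to QB, so BJ runs at 16.30°; with |BJ| = 29.5, J = (33.22, 19.05). Then |KJ| = |J − K| = 38.29.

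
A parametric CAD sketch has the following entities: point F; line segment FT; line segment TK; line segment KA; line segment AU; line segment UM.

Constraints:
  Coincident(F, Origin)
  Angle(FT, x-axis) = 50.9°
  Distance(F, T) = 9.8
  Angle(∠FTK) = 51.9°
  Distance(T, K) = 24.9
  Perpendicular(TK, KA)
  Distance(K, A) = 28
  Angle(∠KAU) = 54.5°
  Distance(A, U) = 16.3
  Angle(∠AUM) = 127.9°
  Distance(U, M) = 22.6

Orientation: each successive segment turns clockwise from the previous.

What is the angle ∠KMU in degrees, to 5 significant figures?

71.715°

F is at the origin; FT runs at 50.9° with length 9.8, so T = (6.1806, 7.6053). ∠FTK = 51.9° gives TK at -77.200° from the x-axis; with |TK| = 24.9, K = (11.697, -16.676). The perpendicularity gives KA at right angles to TK, so KA runs at -167.20°; with |KA| = 28.0, A = (-15.607, -22.879). ∠KAU = 54.5° gives AU at 67.300° from the x-axis; with |AU| = 16.3, U = (-9.3167, -7.8420). ∠AUM = 127.9° gives UM at 15.200° from the x-axis; with |UM| = 22.6, M = (12.493, -1.9165). Then cos ∠KMU = MK·MU / (|MK||MU|), giving 71.715°.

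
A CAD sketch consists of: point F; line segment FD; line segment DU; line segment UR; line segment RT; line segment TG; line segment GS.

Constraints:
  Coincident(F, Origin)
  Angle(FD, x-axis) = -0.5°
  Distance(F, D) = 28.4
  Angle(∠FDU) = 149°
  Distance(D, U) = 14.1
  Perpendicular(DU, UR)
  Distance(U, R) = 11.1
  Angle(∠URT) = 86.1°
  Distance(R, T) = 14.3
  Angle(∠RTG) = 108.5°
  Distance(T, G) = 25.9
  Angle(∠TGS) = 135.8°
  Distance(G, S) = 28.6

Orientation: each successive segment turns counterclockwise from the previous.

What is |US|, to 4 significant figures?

40.36

∠RTG = 108.5° gives TG at -74.10° from the x-axis; with |TG| = 25.9, G = (30.21, -16.52). ∠TGS = 135.8° gives GS at -29.90° from the x-axis; with |GS| = 28.6, S = (55.00, -30.77). Then |US| = |S − U| = 40.36.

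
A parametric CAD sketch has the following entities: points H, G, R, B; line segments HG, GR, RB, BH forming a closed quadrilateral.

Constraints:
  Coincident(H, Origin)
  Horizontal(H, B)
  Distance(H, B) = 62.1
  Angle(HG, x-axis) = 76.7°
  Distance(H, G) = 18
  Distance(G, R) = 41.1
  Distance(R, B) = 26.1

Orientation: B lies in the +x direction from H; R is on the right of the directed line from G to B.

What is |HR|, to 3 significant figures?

37.7

Checks: |GR| = 41.10 ✓; |RB| = 26.10 ✓.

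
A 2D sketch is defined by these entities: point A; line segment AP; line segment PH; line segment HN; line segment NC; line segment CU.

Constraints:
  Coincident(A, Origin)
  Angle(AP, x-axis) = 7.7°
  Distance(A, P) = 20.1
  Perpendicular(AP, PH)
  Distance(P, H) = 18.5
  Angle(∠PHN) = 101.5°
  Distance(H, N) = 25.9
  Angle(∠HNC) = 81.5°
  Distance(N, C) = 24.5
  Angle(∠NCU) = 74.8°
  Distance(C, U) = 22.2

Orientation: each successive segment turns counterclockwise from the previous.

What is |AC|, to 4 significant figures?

6.611

∠PHN = 101.5° gives HN at 176.2° from the x-axis; with |HN| = 25.9, N = (-8.403, 22.74). ∠HNC = 81.5° gives NC at -85.30° from the x-axis; with |NC| = 24.5, C = (-6.396, -1.675). Then |AC| = |C − A| = 6.611.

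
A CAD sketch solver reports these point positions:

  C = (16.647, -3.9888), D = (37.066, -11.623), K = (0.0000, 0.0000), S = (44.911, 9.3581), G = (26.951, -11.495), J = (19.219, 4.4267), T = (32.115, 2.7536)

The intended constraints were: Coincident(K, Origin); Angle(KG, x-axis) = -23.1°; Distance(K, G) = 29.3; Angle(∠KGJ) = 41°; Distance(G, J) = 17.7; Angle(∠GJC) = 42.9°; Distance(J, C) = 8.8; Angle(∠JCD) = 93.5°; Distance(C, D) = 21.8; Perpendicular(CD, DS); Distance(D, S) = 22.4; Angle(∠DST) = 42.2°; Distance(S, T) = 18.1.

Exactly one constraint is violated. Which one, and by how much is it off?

Distance(S, T) = 18.1 — off by 3.70.

K = (0.00, 0.00) ✓; KG at -23.10° ✓; |KG| = 29.30 ✓; ∠KGJ = 41.00° ✓; |GJ| = 17.70 ✓; ∠GJC = 42.90° ✓; |JC| = 8.800 ✓; ∠JCD = 93.51° ✓; |CD| = 21.80 ✓; ∠(CD, DS) = 90.00° ✓; |DS| = 22.40 ✓; ∠DST = 42.20° ✓; |ST| = 14.40 ✗.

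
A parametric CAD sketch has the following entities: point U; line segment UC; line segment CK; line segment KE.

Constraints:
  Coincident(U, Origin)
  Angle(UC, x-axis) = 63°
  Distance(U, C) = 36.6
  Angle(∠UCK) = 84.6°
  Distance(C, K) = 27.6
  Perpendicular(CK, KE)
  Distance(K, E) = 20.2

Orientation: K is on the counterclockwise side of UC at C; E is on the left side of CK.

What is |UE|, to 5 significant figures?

29.106

U is at the origin; UC runs at 63.0° with length 36.6, so C = 36.6·(cos 63.0°, sin 63.0°) = (16.616, 32.611). ∠UCK = 84.6°, so CK runs at 63.0° + (180° − 84.6°) = 158.40° from the x-axis; with |CK| = 27.6, K = C + 27.6·(cos 158.40°, sin 158.40°) = (-9.0458, 42.771). The perpendicularity gives KE at right angles to CK; with |KE| = 20.2 on the left of CK, E = K + 20.2·(-0.36812, -0.92978) = (-16.482, 23.990). Then |UE| = |E − U| = 29.106.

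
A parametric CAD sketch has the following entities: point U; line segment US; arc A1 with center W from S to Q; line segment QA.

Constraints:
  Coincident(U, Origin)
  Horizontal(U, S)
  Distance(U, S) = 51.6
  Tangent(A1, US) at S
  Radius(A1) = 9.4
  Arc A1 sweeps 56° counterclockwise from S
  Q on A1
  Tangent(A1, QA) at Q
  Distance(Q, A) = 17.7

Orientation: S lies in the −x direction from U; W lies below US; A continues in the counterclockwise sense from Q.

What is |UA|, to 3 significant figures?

71.8

On A1, S sits at bearing 90° from W; a 56° counterclockwise sweep puts Q at bearing 146°, so Q = W + 9.4·(cos 146°, sin 146°) = (-59.4, -4.14). The tangent condition forces WQ to be normal to QA, so QA runs along (−sin 146°, cos 146°); with |QA| = 17.7, A = (-69.3, -18.8). Then |UA| = |A − U| = 71.8.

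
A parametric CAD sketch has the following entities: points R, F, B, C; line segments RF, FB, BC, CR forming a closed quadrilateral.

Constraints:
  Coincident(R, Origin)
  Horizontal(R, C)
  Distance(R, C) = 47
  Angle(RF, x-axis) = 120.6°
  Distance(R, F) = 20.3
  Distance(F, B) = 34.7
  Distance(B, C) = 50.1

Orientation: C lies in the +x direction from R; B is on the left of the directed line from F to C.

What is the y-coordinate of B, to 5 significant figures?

39.641

Checks: |FB| = 34.70 ✓; |BC| = 50.10 ✓.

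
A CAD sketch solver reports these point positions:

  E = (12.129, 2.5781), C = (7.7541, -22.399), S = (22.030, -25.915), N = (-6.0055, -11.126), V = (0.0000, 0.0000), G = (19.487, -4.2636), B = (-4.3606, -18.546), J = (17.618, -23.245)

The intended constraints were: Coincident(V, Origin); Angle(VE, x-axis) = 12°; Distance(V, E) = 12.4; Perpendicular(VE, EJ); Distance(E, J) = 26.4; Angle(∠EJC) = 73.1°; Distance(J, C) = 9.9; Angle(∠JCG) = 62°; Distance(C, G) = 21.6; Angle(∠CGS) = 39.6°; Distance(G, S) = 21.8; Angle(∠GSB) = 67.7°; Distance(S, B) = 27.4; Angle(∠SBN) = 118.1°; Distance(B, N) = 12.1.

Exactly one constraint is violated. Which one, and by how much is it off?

Distance(B, N) = 12.1 — off by 4.50.

V = (0.00, 0.00) ✓; VE at 12.00° ✓; |VE| = 12.40 ✓; ∠(VE, EJ) = 90.00° ✓; |EJ| = 26.40 ✓; ∠EJC = 73.10° ✓; |JC| = 9.900 ✓; ∠JCG = 62.00° ✓; |CG| = 21.60 ✓; ∠CGS = 39.60° ✓; |GS| = 21.80 ✓; ∠GSB = 67.70° ✓; |SB| = 27.40 ✓; ∠SBN = 118.1° ✓; |BN| = 7.600 ✗.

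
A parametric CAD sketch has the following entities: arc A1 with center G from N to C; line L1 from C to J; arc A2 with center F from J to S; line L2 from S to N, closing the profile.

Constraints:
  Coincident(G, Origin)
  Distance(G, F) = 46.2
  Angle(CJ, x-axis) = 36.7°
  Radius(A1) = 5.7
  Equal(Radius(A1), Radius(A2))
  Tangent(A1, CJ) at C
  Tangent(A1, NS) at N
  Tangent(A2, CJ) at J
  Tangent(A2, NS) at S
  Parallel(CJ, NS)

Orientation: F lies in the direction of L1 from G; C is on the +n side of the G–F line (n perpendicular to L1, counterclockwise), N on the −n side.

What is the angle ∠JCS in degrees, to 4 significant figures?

13.86°

Tangency of A1 to both parallel lines with radius 5.7 puts C and N at G ± 5.7·n: C = (-3.406, 4.570), N = (3.406, -4.570). Equal radii place J and S the same way about F: J = F + 5.7·n = (33.64, 32.18), S = F − 5.7·n = (40.45, 23.04). Then cos ∠JCS = CJ·CS / (|CJ||CS|), giving 13.86°.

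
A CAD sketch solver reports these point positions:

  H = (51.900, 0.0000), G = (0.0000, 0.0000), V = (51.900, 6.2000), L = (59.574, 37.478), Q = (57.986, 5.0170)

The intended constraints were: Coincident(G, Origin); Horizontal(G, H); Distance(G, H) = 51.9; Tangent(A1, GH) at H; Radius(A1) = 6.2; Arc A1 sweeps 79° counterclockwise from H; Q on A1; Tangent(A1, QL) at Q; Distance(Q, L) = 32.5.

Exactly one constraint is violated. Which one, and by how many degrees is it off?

Tangent(A1, QL) at Q — off by 8.20°.

G = (0.00, 0.00) ✓; G.y = 0.00, H.y = 0.00 ✓; |GH| = 51.90 ✓; ∠(VH, HG) = 90.00° ✓; |VH| = 6.200 ✓; bearing(V→Q) − bearing(V→H) = 79.00° ✓; |VQ| = 6.200 ✓; ∠(VQ, QL) = 81.80° ✗; |QL| = 32.50 ✓.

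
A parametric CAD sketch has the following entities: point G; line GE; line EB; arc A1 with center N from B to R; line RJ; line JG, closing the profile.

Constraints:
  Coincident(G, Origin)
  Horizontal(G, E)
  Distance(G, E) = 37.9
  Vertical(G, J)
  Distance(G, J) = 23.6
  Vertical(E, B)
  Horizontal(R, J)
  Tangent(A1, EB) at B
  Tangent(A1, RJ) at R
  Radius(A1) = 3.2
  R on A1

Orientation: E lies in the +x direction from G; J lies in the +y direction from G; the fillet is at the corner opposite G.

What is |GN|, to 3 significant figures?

40.3

G is at the origin; G and E share the same y with |GE| = 37.9 and E on the +x side, so E = (37.9, 0.00). G and J share the same x with |GJ| = 23.6 and J on the +y side, so J = (0.00, 23.6). The virtual corner opposite G is at (37.9, 23.6). The tangent condition forces NB to be normal to EB and the tangent condition forces NR to be normal to RJ, with radius 3.2, so the center N sits 3.2 in from both sides at N = (34.7, 20.4). Then |GN| = |N − G| = 40.3.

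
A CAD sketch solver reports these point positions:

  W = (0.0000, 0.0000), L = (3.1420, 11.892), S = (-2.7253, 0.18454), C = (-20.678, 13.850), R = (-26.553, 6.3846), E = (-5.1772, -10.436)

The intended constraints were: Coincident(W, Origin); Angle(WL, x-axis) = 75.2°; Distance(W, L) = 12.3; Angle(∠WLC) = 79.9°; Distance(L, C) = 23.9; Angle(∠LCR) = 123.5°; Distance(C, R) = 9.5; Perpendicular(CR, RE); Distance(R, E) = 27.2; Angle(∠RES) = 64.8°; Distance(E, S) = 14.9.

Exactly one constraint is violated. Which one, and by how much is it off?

Distance(E, S) = 14.9 — off by 4.00.

W = (0.00, 0.00) ✓; WL at 75.20° ✓; |WL| = 12.30 ✓; ∠WLC = 79.90° ✓; |LC| = 23.90 ✓; ∠LCR = 123.5° ✓; |CR| = 9.500 ✓; ∠(CR, RE) = 90.00° ✓; |RE| = 27.20 ✓; ∠RES = 64.80° ✓; |ES| = 10.90 ✗.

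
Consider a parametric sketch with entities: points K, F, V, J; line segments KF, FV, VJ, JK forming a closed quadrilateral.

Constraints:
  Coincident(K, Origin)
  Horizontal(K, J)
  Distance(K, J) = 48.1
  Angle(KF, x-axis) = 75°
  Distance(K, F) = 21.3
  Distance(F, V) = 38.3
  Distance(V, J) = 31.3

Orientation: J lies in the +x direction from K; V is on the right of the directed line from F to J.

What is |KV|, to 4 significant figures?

25.19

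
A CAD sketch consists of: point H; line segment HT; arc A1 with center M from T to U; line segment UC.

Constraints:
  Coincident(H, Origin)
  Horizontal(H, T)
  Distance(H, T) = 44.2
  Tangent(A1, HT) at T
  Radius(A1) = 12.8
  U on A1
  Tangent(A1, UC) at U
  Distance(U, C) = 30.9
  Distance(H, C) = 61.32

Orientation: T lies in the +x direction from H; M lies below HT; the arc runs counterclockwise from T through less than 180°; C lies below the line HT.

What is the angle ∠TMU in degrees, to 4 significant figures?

106.2°

Checks: H = (0.00, 0.00) ✓; |MU| = 12.80 ✓; ∠(MU, UC) = 90.00° ✓; |UC| = 30.90 ✓; |HC| = 61.32 ✓.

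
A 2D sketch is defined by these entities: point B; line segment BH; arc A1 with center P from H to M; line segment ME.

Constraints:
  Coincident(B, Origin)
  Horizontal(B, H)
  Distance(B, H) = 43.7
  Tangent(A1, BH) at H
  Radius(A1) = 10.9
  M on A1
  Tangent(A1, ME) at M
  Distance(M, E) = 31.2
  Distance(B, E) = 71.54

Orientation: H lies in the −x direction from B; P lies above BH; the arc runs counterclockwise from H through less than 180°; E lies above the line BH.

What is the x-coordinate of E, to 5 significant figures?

-59.282

B is at the origin; B and H share the same y with |BH| = 43.7 and H on the −x side, so H = (-43.700, 0.0000). The tangent condition forces PH to be normal to BH, so P = H + (0, 10.9) = (-43.700, 10.900). Since PM ⟂ ME (tangency), |PE| = √(10.9² + 31.2²) = 33.049 regardless of where M sits on A1. So E lies on both circle(B, 71.54) and circle(P, 33.049); the above-BH intersection is E = (-59.282, 40.045). M is the foot of the tangent from E: M = (-36.320, 18.922).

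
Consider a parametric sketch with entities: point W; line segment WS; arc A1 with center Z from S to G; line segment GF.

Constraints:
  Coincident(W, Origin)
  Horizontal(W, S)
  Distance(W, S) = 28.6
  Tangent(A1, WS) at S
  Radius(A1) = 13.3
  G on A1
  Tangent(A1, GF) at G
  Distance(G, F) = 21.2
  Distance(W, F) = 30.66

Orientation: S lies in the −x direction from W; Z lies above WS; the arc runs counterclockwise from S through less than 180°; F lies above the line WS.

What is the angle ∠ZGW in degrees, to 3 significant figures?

169°

Checks: |ZG| = 13.30 ✓; ∠(ZG, GF) = 90.00° ✓; |GF| = 21.20 ✓; |WF| = 30.66 ✓.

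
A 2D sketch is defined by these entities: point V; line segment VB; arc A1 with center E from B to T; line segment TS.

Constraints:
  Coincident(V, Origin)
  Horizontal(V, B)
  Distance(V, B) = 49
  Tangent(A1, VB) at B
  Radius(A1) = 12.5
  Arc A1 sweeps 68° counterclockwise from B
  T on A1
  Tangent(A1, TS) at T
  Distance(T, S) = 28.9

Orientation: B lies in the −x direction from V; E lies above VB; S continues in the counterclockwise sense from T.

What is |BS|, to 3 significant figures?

41.2

On A1, B sits at bearing -90° from E; a 68° counterclockwise sweep puts T at bearing -22°, so T = E + 12.5·(cos -22°, sin -22°) = (-37.4, 7.82). Tangency of A1 to TS means the radius ET is perpendicular to TS, so TS runs along (−sin -22°, cos -22°); with |TS| = 28.9, S = (-26.6, 34.6). Then |BS| = |S − B| = 41.2.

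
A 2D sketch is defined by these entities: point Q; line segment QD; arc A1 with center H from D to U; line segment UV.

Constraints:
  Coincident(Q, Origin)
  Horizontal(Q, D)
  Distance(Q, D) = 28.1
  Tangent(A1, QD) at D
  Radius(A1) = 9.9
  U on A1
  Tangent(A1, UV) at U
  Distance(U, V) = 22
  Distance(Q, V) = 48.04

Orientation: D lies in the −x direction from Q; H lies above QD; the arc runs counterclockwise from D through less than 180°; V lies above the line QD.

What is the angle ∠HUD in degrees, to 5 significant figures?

24.756°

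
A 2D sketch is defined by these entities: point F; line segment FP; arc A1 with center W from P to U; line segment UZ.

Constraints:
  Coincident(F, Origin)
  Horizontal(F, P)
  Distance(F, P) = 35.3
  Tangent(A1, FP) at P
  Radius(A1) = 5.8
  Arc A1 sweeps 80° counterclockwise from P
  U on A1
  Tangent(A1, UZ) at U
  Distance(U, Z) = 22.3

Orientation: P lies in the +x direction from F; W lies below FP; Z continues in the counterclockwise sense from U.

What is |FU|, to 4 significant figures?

29.97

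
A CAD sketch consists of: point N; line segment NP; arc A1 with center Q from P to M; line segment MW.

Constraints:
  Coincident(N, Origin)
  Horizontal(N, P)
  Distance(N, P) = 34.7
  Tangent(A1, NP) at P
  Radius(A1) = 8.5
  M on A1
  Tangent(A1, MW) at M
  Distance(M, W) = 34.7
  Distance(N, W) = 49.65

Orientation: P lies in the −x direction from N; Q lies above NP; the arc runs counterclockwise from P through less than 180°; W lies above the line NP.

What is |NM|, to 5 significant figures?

27.461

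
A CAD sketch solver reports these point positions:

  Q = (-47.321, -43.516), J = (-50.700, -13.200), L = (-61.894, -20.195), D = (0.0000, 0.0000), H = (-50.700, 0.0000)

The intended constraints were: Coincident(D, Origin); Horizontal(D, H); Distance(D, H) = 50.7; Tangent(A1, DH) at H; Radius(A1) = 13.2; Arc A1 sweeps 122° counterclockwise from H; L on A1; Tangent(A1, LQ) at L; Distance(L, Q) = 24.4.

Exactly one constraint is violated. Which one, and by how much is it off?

Distance(L, Q) = 24.4 — off by 3.10.

D = (0.00, 0.00) ✓; D.y = 0.00, H.y = 0.00 ✓; |DH| = 50.70 ✓; ∠(JH, HD) = 90.00° ✓; |JH| = 13.20 ✓; bearing(J→L) − bearing(J→H) = 122.0° ✓; |JL| = 13.20 ✓; ∠(JL, LQ) = 90.00° ✓; |LQ| = 27.50 ✗.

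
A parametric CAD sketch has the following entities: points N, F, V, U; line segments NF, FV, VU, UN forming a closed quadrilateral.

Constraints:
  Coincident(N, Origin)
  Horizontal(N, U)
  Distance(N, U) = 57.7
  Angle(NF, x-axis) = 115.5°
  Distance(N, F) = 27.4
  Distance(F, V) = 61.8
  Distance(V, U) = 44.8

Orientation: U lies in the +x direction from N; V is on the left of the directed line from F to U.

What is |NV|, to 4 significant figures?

64.11

Checks: |FV| = 61.80 ✓; |VU| = 44.80 ✓.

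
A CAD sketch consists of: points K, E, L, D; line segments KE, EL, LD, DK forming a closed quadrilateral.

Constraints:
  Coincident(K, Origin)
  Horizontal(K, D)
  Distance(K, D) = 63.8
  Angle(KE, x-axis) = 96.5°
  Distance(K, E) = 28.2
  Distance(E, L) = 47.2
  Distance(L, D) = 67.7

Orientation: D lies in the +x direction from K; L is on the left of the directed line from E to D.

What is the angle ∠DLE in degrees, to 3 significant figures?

76.1°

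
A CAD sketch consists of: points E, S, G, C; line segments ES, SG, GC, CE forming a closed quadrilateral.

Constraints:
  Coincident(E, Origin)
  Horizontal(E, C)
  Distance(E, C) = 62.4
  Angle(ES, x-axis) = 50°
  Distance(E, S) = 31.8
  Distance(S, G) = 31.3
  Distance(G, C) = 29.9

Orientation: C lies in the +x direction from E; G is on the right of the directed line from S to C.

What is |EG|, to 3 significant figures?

33.1

E is at the origin; E and C share the same y with |EC| = 62.4 and C in +x, so C = (62.4, 0). ES runs at 50.0° with |ES| = 31.8, so S = (20.4, 24.4). G is determined by |SG| = 31.3 and |GC| = 29.9 together: it lies at the intersection of circle(S, 31.3) and circle(C, 29.9). With |SC| = 48.5, the foot of the radical line on SC is 25.1 from S and the perpendicular offset is √(31.3² − 25.1²) = 18.6. Taking the right-of-SC solution: G = (32.8, -4.39).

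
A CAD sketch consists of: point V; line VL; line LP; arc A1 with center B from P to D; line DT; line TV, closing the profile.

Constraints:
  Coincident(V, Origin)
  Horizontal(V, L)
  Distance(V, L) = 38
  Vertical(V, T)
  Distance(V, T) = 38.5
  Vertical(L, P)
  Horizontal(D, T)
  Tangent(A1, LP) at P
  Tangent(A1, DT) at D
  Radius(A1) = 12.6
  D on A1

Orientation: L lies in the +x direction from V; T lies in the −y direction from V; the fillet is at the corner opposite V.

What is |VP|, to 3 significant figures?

46.0

V is at the origin; V and L share the same y with |VL| = 38.0 and L on the +x side, so L = (38.0, 0.00). V and T share the same x with |VT| = 38.5 and T on the −y side, so T = (0.00, -38.5). The virtual corner opposite V is at (38.0, -38.5). Since A1 is tangent to LP there, BP ⟂ LP and tangency of A1 to DT means the radius BD is perpendicular to DT, with radius 12.6, so the center B sits 12.6 in from both sides at B = (25.4, -25.9). That places the tangent points at P = (38.0, -25.9) on LP and D = (25.4, -38.5) on DT. Then |VP| = |P − V| = 46.0.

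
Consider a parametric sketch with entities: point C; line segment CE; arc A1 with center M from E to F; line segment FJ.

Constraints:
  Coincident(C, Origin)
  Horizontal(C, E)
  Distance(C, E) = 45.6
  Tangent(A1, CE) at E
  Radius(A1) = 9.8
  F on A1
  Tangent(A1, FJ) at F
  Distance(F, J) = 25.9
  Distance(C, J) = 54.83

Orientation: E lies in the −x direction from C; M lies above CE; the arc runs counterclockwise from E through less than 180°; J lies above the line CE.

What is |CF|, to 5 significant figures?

37.745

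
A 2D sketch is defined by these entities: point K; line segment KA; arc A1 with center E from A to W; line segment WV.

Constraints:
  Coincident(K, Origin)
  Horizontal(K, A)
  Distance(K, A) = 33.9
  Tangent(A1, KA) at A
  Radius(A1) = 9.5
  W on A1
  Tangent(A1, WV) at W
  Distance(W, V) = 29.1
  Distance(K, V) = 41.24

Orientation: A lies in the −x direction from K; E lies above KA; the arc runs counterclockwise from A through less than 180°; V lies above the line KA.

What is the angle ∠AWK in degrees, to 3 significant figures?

123°

Checks: |EW| = 9.500 ✓; ∠(EW, WV) = 90.00° ✓; |WV| = 29.10 ✓; |KV| = 41.24 ✓.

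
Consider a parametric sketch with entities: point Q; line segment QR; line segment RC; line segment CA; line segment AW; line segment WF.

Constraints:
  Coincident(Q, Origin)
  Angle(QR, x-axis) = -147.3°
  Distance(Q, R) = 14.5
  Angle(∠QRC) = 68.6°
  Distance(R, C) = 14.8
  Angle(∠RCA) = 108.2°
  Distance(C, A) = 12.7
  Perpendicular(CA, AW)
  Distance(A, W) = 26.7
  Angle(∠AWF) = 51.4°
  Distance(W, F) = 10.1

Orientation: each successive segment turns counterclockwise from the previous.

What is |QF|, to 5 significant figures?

8.7514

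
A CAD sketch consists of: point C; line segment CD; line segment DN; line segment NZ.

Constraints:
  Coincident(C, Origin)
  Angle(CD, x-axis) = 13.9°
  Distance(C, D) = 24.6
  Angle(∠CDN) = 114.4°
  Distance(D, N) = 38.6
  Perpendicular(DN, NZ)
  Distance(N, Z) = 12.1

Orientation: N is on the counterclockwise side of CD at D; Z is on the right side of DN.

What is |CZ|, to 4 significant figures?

59.73

∠CDN = 114.4°, so DN runs at 13.9° + (180° − 114.4°) = 79.50° from the x-axis; with |DN| = 38.6, N = D + 38.6·(cos 79.50°, sin 79.50°) = (30.91, 43.86). DN is perpendicular to NZ; with |NZ| = 12.1 on the right of DN, Z = N + 12.1·(0.9833, -0.1822) = (42.81, 41.66). Then |CZ| = |Z − C| = 59.73.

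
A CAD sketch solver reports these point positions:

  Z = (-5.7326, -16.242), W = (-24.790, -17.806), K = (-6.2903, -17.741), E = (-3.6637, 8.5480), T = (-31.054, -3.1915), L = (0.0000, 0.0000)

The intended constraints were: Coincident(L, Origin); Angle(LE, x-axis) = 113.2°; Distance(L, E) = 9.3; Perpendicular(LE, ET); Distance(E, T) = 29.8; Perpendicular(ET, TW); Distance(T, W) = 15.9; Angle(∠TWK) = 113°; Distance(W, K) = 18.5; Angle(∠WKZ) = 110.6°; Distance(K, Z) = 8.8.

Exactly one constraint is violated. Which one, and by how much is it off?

Distance(K, Z) = 8.8 — off by 7.20.

L = (0.00, 0.00) ✓; LE at 113.2° ✓; |LE| = 9.300 ✓; ∠(LE, ET) = 90.00° ✓; |ET| = 29.80 ✓; ∠(ET, TW) = 90.00° ✓; |TW| = 15.90 ✓; ∠TWK = 113.0° ✓; |WK| = 18.50 ✓; ∠WKZ = 110.6° ✓; |KZ| = 1.599 ✗.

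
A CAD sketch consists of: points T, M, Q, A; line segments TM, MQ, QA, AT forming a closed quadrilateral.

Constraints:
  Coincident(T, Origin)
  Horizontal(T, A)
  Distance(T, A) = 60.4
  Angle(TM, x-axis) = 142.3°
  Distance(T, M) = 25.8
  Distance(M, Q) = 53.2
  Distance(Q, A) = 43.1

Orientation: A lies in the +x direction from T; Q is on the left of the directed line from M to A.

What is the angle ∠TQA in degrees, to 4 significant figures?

88.35°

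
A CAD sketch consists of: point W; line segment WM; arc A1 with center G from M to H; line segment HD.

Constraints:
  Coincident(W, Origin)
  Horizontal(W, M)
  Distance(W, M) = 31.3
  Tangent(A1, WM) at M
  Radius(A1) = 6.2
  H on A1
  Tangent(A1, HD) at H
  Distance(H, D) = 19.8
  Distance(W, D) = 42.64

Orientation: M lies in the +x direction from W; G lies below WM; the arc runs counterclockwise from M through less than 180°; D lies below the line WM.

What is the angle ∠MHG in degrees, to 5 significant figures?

33.805°

Checks: W.y = 0.00, M.y = 0.00 ✓; |WM| = 31.30 ✓; |GH| = 6.200 ✓; ∠(GH, HD) = 90.00° ✓; |HD| = 19.80 ✓; |WD| = 42.64 ✓.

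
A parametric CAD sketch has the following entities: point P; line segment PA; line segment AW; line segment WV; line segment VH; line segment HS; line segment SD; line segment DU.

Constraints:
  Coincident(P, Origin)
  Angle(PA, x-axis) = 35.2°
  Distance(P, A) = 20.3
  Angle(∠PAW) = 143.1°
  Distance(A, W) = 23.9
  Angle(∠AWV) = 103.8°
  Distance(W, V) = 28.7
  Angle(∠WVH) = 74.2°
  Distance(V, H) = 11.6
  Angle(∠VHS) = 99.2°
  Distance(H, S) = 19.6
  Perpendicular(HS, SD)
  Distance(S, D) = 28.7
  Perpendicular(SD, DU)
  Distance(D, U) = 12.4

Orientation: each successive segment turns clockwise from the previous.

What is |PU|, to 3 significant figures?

63.1

HS is perpendicular to SD, so SD runs at 5.50°; with |SD| = 28.7, D = (61.6, 5.94). SD ⟂ DU, so DU runs at -84.5°; with |DU| = 12.4, U = (62.8, -6.40). Then |PU| = |U − P| = 63.1.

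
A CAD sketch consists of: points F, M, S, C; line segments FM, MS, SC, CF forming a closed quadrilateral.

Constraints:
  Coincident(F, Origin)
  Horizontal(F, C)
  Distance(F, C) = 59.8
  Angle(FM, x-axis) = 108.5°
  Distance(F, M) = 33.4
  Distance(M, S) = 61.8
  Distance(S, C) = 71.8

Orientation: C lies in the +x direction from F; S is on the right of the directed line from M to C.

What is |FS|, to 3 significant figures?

30.4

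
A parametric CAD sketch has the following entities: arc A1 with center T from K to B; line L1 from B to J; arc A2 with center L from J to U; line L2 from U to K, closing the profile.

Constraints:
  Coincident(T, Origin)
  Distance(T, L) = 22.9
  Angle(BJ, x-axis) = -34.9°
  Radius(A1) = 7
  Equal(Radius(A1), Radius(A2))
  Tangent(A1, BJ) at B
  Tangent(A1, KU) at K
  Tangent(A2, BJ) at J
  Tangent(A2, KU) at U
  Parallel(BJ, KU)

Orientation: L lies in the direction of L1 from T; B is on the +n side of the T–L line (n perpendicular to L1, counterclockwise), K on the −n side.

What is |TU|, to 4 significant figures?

23.95

Tangency of A1 to both parallel lines with radius 7.0 puts B and K at T ± 7.0·n: B = (4.005, 5.741), K = (-4.005, -5.741). Equal radii place J and U the same way about L: J = L + 7.0·n = (22.79, -7.361), U = L − 7.0·n = (14.78, -18.84). Then |TU| = |U − T| = 23.95.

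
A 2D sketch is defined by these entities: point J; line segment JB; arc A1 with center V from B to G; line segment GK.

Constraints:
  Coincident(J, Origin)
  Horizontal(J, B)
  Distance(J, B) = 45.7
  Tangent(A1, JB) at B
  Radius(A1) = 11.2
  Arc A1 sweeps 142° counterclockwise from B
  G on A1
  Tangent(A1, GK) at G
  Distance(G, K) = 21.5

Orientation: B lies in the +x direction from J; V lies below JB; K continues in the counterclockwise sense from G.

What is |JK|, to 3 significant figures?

64.9

J is at the origin; JB is horizontal with |JB| = 45.7 and B on the +x side, so B = (45.7, 0.00). A1 meets JB tangentially, so VB is at right angles to JB, so V = B + (0, -11.2) = (45.7, -11.2). On A1, B sits at bearing 90° from V; a 142° counterclockwise sweep puts G at bearing 232°, so G = V + 11.2·(cos 232°, sin 232°) = (38.8, -20.0). The tangent condition forces VG to be normal to GK, so GK runs along (−sin 232°, cos 232°); with |GK| = 21.5, K = (55.7, -33.3). Then |JK| = |K − J| = 64.9.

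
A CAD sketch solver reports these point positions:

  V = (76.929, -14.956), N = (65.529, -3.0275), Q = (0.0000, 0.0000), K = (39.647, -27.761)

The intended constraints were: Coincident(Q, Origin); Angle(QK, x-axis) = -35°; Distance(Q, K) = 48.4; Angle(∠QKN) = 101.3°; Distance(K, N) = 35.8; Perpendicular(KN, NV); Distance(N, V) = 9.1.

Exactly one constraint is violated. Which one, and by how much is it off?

Distance(N, V) = 9.1 — off by 7.40.

Q = (0.00, 0.00) ✓; QK at -35.00° ✓; |QK| = 48.40 ✓; ∠QKN = 101.3° ✓; |KN| = 35.80 ✓; ∠(KN, NV) = 90.00° ✓; |NV| = 16.50 ✗.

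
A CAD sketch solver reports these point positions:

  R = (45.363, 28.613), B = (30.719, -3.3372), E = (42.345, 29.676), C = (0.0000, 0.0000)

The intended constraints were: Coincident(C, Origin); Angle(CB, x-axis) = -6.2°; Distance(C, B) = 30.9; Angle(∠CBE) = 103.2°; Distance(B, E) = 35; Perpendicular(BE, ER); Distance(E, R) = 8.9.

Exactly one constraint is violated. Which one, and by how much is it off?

Distance(E, R) = 8.9 — off by 5.70.

C = (0.00, 0.00) ✓; CB at -6.200° ✓; |CB| = 30.90 ✓; ∠CBE = 103.2° ✓; |BE| = 35.00 ✓; ∠(BE, ER) = 90.00° ✓; |ER| = 3.200 ✗.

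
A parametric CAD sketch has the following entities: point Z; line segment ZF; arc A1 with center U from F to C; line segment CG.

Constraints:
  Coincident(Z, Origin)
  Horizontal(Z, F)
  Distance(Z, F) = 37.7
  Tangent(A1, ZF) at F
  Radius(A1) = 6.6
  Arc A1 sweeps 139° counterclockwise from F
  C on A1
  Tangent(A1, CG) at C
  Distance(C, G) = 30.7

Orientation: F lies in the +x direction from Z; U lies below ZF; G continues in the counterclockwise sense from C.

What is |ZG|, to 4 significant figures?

64.83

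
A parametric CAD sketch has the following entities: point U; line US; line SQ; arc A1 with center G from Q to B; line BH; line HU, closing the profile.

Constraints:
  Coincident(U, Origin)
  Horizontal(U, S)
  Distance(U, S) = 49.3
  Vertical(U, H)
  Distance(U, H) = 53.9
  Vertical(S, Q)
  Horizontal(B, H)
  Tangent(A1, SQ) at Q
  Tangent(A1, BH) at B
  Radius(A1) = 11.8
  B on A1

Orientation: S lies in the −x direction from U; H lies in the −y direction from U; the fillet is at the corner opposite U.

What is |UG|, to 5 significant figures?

56.380

U is at the origin; US is horizontal with |US| = 49.3 and S on the −x side, so S = (-49.300, 0.0000). UH is vertical with |UH| = 53.9 and H on the −y side, so H = (0.0000, -53.900). The virtual corner opposite U is at (-49.300, -53.900). Since A1 is tangent to SQ there, GQ ⟂ SQ and the tangent condition forces GB to be normal to BH, with radius 11.8, so the center G sits 11.8 in from both sides at G = (-37.500, -42.100). Then |UG| = |G − U| = 56.380.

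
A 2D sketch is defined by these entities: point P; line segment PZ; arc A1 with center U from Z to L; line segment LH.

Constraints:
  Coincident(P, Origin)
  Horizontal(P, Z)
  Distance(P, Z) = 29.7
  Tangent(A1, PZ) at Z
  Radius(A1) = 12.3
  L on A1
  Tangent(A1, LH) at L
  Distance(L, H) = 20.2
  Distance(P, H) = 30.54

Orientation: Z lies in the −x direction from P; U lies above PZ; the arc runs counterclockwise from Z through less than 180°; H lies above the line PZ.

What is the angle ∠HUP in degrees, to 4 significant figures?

64.27°

Checks: P.y = 0.00, Z.y = 0.00 ✓; |UL| = 12.30 ✓; ∠(UL, LH) = 90.00° ✓; |LH| = 20.20 ✓; |PH| = 30.54 ✓.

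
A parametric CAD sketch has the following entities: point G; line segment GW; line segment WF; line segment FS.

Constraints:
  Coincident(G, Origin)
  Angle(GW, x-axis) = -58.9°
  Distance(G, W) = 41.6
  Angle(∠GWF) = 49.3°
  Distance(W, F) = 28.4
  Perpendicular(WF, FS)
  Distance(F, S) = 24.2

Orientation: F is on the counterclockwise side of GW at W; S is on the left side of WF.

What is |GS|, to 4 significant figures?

7.448

G is at the origin; GW runs at -58.9° with length 41.6, so W = 41.6·(cos -58.9°, sin -58.9°) = (21.49, -35.62). ∠GWF = 49.3°, so WF runs at -58.9° + (180° − 49.3°) = 71.80° from the x-axis; with |WF| = 28.4, F = W + 28.4·(cos 71.80°, sin 71.80°) = (30.36, -8.642). WF ⟂ FS; with |FS| = 24.2 on the left of WF, S = F + 24.2·(-0.9500, 0.3123) = (7.369, -1.083). Then |GS| = |S − G| = 7.448.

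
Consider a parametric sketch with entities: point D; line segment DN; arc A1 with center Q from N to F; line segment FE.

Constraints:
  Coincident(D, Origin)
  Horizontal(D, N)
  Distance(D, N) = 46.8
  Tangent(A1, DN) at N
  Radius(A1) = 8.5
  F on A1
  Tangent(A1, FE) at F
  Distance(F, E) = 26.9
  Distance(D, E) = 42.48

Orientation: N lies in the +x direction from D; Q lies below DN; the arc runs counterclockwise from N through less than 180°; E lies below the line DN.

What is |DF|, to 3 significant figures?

39.2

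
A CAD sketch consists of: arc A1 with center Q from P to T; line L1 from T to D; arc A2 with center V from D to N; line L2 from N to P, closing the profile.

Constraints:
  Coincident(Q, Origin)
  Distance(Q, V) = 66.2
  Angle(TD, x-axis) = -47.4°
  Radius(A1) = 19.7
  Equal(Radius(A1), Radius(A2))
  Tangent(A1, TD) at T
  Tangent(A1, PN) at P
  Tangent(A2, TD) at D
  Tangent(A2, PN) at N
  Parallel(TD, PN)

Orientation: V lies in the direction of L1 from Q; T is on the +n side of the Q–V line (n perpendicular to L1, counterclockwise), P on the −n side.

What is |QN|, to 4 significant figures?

69.07

The slot axis is L1's direction at -47.4°, so u = (cos -47.4°, sin -47.4°) = (0.6769, -0.7361) and n = (−sin -47.4°, cos -47.4°) = (0.7361, 0.6769). Q is at the origin and V lies 66.2 along u from Q, so V = 66.2·u = (44.81, -48.73). Tangency of A1 to both parallel lines with radius 19.7 puts T and P at Q ± 19.7·n: T = (14.50, 13.33), P = (-14.50, -13.33). Equal radii place D and N the same way about V: D = V + 19.7·n = (59.31, -35.40), N = V − 19.7·n = (30.31, -62.06). Then |QN| = |N − Q| = 69.07.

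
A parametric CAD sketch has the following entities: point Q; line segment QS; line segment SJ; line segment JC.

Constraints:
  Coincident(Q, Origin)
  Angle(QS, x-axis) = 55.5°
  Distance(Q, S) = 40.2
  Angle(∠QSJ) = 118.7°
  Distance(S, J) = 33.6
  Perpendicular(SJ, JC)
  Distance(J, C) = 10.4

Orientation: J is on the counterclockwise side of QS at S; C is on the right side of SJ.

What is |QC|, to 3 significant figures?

69.9

∠QSJ = 118.7°, so SJ runs at 55.5° + (180° − 118.7°) = 117° from the x-axis; with |SJ| = 33.6, J = S + 33.6·(cos 117°, sin 117°) = (7.62, 63.1). SJ is perpendicular to JC; with |JC| = 10.4 on the right of SJ, C = J + 10.4·(0.893, 0.451) = (16.9, 67.8). Then |QC| = |C − Q| = 69.9.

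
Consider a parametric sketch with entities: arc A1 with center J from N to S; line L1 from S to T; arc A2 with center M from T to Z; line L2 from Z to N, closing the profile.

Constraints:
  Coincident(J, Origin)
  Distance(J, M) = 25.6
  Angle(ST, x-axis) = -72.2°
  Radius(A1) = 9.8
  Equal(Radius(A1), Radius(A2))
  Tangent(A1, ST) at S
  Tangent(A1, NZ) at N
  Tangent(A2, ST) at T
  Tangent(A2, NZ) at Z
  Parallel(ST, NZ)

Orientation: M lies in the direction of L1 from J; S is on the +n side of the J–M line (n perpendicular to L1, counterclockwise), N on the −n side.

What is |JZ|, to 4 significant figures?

27.41

The slot axis is L1's direction at -72.2°, so u = (cos -72.2°, sin -72.2°) = (0.3057, -0.9521) and n = (−sin -72.2°, cos -72.2°) = (0.9521, 0.3057). J is at the origin and M lies 25.6 along u from J, so M = 25.6·u = (7.826, -24.37). Tangency of A1 to both parallel lines with radius 9.8 puts S and N at J ± 9.8·n: S = (9.331, 2.996), N = (-9.331, -2.996). Equal radii place T and Z the same way about M: T = M + 9.8·n = (17.16, -21.38), Z = M − 9.8·n = (-1.505, -27.37). Then |JZ| = |Z − J| = 27.41.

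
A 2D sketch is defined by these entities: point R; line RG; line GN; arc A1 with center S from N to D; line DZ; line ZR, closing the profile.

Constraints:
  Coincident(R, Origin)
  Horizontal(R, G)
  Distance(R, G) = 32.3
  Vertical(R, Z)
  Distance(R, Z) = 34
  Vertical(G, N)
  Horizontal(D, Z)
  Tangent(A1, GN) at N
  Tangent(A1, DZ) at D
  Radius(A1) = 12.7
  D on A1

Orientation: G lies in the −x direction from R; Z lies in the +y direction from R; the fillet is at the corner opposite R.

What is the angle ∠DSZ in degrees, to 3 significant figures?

57.1°

R is at the origin; RG is horizontal with |RG| = 32.3 and G on the −x side, so G = (-32.3, 0.00). R and Z share the same x with |RZ| = 34.0 and Z on the +y side, so Z = (0.00, 34.0). The virtual corner opposite R is at (-32.3, 34.0). A1 meets GN tangentially, so SN is at right angles to GN and A1 meets DZ tangentially, so SD is at right angles to DZ, with radius 12.7, so the center S sits 12.7 in from both sides at S = (-19.6, 21.3). That places the tangent points at N = (-32.3, 21.3) on GN and D = (-19.6, 34.0) on DZ. Then cos ∠DSZ = SD·SZ / (|SD||SZ|), giving 57.1°.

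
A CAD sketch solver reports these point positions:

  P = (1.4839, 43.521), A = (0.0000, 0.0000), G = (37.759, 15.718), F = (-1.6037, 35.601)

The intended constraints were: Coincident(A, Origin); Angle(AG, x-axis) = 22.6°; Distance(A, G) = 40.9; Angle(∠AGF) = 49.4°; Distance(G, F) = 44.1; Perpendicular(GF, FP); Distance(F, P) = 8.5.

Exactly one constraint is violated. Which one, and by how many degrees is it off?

Perpendicular(GF, FP) — off by 5.50°.

A = (0.00, 0.00) ✓; AG at 22.60° ✓; |AG| = 40.90 ✓; ∠AGF = 49.40° ✓; |GF| = 44.10 ✓; ∠(GF, FP) = 84.50° ✗; |FP| = 8.501 ✓.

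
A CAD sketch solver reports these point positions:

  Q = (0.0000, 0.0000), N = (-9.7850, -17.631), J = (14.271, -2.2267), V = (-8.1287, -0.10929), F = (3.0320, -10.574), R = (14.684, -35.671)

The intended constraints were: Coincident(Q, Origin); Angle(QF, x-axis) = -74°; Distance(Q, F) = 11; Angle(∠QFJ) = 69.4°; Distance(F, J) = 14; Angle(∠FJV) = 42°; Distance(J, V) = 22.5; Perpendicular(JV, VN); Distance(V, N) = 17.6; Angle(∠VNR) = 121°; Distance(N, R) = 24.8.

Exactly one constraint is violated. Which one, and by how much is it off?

Distance(N, R) = 24.8 — off by 5.60.

Q = (0.00, 0.00) ✓; QF at -74.00° ✓; |QF| = 11.00 ✓; ∠QFJ = 69.40° ✓; |FJ| = 14.00 ✓; ∠FJV = 42.00° ✓; |JV| = 22.50 ✓; ∠(JV, VN) = 90.00° ✓; |VN| = 17.60 ✓; ∠VNR = 121.0° ✓; |NR| = 30.40 ✗.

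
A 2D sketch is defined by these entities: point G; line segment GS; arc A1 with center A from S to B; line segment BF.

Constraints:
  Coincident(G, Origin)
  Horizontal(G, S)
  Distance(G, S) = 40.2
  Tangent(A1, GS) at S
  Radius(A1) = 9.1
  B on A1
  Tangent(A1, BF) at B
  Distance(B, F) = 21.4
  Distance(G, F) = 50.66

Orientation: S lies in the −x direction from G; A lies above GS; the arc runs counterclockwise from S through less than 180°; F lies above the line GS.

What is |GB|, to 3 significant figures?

33.9

Checks: |AB| = 9.100 ✓; ∠(AB, BF) = 90.00° ✓; |BF| = 21.40 ✓; |GF| = 50.66 ✓.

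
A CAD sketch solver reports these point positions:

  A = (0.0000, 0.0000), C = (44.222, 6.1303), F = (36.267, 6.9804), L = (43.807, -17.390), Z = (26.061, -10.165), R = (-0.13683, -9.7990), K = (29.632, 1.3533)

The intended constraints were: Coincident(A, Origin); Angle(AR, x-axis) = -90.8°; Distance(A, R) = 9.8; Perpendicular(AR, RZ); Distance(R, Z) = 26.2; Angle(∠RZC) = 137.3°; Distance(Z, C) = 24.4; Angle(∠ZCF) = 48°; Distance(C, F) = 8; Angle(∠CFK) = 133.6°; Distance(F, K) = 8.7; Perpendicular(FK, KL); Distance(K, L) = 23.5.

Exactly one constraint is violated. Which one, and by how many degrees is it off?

Perpendicular(FK, KL) — off by 3.20°.

A = (0.00, 0.00) ✓; AR at -90.80° ✓; |AR| = 9.800 ✓; ∠(AR, RZ) = 90.00° ✓; |RZ| = 26.20 ✓; ∠RZC = 137.3° ✓; |ZC| = 24.40 ✓; ∠ZCF = 48.00° ✓; |CF| = 8.000 ✓; ∠CFK = 133.6° ✓; |FK| = 8.700 ✓; ∠(FK, KL) = 86.80° ✗; |KL| = 23.50 ✓.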